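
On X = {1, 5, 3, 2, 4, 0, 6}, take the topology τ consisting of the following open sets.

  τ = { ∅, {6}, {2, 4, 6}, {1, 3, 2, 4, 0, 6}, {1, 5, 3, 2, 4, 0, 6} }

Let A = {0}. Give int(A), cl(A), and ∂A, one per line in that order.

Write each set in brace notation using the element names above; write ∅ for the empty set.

int(A) = ∅
cl(A)  = {1, 5, 3, 0}
∂A     = {1, 5, 3, 0}

interior: largest open inside A is ∅ (from ∅)
cl via duality: int({1, 5, 3, 2, 4, 6}) = {2, 4, 6}, so X∖{2, 4, 6} = {1, 5, 3, 0}
cl∖int = {1, 5, 3, 0}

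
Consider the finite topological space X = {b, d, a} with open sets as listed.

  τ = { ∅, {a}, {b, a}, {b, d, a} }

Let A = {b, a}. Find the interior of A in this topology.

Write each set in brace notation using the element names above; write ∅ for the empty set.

opens ⊆ A: ∅, {a}, {b, a}; union → int = {b, a}

{b, a}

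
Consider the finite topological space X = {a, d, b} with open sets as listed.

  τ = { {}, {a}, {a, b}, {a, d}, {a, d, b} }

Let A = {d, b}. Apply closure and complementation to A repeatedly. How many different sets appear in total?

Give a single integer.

X∖A={a}, int(X∖A)={a}, hence cl(A)={d, b}
Orbit (k=closure, c=complement):
  1. A     = {d, b}
  2. cA    = {a}
  3. kcA   = {a, d, b}
  4. ckcA  = {}
(closed under both — stop)

4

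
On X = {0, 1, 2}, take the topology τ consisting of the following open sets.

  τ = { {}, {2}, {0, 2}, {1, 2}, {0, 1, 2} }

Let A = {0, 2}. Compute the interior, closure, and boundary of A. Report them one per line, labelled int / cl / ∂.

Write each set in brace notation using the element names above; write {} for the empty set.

int(A) = {0, 2}
cl(A)  = {0, 1, 2}
∂A     = {1}

U open, U⊆A: {}, {2}, {0, 2}. int(A) = ⋃ = {0, 2}
X∖A={1}, int(X∖A)={}, hence cl(A)={0, 1, 2}
∂A: remove int from cl → {1}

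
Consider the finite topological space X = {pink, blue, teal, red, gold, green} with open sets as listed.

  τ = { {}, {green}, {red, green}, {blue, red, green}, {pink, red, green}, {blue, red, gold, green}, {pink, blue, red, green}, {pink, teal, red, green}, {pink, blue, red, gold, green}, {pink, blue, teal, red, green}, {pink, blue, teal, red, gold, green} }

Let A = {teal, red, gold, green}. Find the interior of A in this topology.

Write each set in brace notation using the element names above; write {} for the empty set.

open subsets of A: {}, {green}, {red, green}; so int(A) = {red, green}

{red, green}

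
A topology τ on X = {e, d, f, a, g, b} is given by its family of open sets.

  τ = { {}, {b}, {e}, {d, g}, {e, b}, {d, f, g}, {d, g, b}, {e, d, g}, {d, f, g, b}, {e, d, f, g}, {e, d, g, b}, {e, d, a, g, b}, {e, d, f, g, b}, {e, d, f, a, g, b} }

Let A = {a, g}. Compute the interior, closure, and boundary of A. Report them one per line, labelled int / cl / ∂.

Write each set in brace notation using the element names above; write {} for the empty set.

opens ⊆ A: {}; union → int = {}
complement {e, d, f, b}; its interior {e, b}; cl(A) = X∖{e, b} = {d, f, a, g}
boundary = {d, f, a, g} ∖ {} = {d, f, a, g}

int(A) = {}
cl(A)  = {d, f, a, g}
∂A     = {d, f, a, g}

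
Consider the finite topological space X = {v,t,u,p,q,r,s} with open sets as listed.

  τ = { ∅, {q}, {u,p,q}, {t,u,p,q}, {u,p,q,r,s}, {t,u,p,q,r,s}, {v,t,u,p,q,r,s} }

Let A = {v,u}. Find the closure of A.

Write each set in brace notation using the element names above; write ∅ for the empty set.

cl via duality: int({t,p,q,r,s}) = {q}, so X∖{q} = {v,t,u,p,r,s}

{v,t,u,p,r,s}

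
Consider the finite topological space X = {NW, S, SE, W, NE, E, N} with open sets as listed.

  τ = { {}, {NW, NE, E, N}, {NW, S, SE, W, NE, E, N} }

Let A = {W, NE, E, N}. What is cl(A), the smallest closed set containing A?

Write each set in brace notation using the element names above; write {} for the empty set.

{NW, S, SE, W, NE, E, N}

closure: X∖int(X∖A) = X∖{} = {NW, S, SE, W, NE, E, N}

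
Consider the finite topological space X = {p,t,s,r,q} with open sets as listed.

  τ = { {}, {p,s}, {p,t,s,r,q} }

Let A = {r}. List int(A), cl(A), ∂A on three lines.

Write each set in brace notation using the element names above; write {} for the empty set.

U open, U⊆A: {}. int(A) = ⋃ = {}
X∖A={p,t,s,q}, int(X∖A)={p,s}, hence cl(A)={t,r,q}
∂A: remove int from cl → {t,r,q}

int(A) = {}
cl(A)  = {t,r,q}
∂A     = {t,r,q}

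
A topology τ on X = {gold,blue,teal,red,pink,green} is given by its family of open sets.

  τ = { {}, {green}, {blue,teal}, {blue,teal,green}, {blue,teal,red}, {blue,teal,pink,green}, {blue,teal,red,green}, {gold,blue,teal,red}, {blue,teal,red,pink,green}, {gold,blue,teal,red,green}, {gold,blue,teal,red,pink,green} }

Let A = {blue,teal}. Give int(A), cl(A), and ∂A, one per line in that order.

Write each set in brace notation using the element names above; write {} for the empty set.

opens ⊆ A: {}, {blue,teal}; union → int = {blue,teal}
complement {gold,red,pink,green}; its interior {green}; cl(A) = X∖{green} = {gold,blue,teal,red,pink}
boundary = {gold,blue,teal,red,pink} ∖ {blue,teal} = {gold,red,pink}

int(A) = {blue,teal}
cl(A)  = {gold,blue,teal,red,pink}
∂A     = {gold,red,pink}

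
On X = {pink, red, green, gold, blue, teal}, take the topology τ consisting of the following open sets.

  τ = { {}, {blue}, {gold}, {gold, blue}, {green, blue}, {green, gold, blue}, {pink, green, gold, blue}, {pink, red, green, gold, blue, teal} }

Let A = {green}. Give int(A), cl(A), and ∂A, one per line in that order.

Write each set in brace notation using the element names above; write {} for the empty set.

interior: largest open inside A is {} (from {})
cl via duality: int({pink, red, gold, blue, teal}) = {gold, blue}, so X∖{gold, blue} = {pink, red, green, teal}
cl∖int = {pink, red, green, teal}

int(A) = {}
cl(A)  = {pink, red, green, teal}
∂A     = {pink, red, green, teal}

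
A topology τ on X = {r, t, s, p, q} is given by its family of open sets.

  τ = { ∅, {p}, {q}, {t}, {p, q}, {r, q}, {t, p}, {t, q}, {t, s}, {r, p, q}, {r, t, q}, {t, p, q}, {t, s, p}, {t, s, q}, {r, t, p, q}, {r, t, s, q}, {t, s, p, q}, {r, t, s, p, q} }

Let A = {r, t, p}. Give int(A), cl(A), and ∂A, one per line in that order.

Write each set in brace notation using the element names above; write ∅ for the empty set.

open subsets of A: ∅, {t}, {p}, {t, p}; so int(A) = {t, p}
closure: X∖int(X∖A) = X∖{q} = {r, t, s, p}
∂A = {r, t, s, p} minus {t, p} = {r, s}

int(A) = {t, p}
cl(A)  = {r, t, s, p}
∂A     = {r, s}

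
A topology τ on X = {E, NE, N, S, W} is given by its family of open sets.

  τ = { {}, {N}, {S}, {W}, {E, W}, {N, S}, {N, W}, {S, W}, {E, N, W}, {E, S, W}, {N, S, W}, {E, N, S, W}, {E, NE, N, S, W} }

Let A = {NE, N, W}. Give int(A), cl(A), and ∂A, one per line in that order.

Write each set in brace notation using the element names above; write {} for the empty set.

opens ⊆ A: {}, {N}, {W}, {N, W}; union → int = {N, W}
complement {E, S}; its interior {S}; cl(A) = X∖{S} = {E, NE, N, W}
boundary = {E, NE, N, W} ∖ {N, W} = {E, NE}

int(A) = {N, W}
cl(A)  = {E, NE, N, W}
∂A     = {E, NE}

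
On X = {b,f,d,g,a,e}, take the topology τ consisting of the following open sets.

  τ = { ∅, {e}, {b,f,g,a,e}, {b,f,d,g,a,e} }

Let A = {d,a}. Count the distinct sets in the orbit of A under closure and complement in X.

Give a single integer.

cl via duality: int({b,f,g,e}) = {e}, so X∖{e} = {b,f,d,g,a}
Write k for closure, c for complement:
  1. A     = {d,a}
  2. kA    = {b,f,d,g,a}
  3. cA    = {b,f,g,e}
  4. ckA   = {e}
  5. kcA   = {b,f,d,g,a,e}
  6. ckcA  = ∅
applying k or c yields no new set

6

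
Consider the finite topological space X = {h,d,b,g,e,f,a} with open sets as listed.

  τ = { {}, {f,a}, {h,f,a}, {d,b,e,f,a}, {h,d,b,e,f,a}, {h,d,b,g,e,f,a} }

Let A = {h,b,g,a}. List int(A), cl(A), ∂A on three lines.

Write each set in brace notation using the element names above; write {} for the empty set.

opens ⊆ A: {}; union → int = {}
complement {d,e,f}; its interior {}; cl(A) = X∖{} = {h,d,b,g,e,f,a}
boundary = {h,d,b,g,e,f,a} ∖ {} = {h,d,b,g,e,f,a}

int(A) = {}
cl(A)  = {h,d,b,g,e,f,a}
∂A     = {h,d,b,g,e,f,a}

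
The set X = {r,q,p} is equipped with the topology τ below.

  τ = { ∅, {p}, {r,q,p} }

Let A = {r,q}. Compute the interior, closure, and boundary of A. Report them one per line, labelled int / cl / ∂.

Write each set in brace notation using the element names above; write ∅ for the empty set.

int(A) = ∅
cl(A)  = {r,q}
∂A     = {r,q}

open subsets of A: ∅; so int(A) = ∅
closure: X∖int(X∖A) = X∖{p} = {r,q}
∂A = {r,q} minus ∅ = {r,q}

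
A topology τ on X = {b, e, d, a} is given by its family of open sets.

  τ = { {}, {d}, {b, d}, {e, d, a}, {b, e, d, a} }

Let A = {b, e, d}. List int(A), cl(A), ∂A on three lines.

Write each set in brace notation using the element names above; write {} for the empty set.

int(A) = {b, d}
cl(A)  = {b, e, d, a}
∂A     = {e, a}

opens ⊆ A: {}, {d}, {b, d}; union → int = {b, d}
complement {a}; its interior {}; cl(A) = X∖{} = {b, e, d, a}
boundary = {b, e, d, a} ∖ {b, d} = {e, a}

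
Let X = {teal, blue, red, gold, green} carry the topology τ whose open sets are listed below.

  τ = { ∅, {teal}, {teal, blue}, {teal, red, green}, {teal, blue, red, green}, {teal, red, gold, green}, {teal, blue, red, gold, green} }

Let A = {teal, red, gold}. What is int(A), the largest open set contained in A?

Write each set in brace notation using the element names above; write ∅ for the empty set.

opens ⊆ A: ∅, {teal}; union → int = {teal}

{teal}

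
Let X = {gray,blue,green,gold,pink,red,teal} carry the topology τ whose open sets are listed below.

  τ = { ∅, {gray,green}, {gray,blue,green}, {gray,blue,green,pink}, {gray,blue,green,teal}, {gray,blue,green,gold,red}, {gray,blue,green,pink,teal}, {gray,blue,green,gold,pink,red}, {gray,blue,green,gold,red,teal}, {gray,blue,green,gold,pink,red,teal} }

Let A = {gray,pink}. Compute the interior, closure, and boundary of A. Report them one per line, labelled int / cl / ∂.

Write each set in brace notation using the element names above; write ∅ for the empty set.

interior: largest open inside A is ∅ (from ∅)
cl via duality: int({blue,green,gold,red,teal}) = ∅, so X∖∅ = {gray,blue,green,gold,pink,red,teal}
cl∖int = {gray,blue,green,gold,pink,red,teal}

int(A) = ∅
cl(A)  = {gray,blue,green,gold,pink,red,teal}
∂A     = {gray,blue,green,gold,pink,red,teal}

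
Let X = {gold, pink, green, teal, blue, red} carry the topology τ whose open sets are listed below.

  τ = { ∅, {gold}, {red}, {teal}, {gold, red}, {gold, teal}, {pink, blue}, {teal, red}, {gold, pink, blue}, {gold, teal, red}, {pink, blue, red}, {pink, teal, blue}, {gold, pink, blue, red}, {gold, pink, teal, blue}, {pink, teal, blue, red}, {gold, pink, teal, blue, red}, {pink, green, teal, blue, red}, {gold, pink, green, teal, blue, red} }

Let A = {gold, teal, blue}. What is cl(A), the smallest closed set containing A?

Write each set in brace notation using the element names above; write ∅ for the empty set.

{gold, pink, green, teal, blue}

cl via duality: int({pink, green, red}) = {red}, so X∖{red} = {gold, pink, green, teal, blue}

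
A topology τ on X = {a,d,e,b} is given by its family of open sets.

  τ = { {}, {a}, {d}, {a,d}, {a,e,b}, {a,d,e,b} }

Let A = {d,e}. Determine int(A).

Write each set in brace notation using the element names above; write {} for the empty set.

U open, U⊆A: {}, {d}. int(A) = ⋃ = {d}

{d}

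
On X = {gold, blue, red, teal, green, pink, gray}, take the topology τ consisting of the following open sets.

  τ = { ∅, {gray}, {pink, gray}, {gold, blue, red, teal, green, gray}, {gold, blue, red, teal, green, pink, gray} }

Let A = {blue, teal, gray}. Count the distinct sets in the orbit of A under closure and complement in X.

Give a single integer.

closure: X∖int(X∖A) = X∖∅ = {gold, blue, red, teal, green, pink, gray}
Let k=closure and c=complement:
  1. A     = {blue, teal, gray}
  2. kA    = {gold, blue, red, teal, green, pink, gray}
  3. cA    = {gold, red, green, pink}
  4. ckA   = ∅
  5. kcA   = {gold, blue, red, teal, green, pink}
  6. ckcA  = {gray}
— saturated at 6

6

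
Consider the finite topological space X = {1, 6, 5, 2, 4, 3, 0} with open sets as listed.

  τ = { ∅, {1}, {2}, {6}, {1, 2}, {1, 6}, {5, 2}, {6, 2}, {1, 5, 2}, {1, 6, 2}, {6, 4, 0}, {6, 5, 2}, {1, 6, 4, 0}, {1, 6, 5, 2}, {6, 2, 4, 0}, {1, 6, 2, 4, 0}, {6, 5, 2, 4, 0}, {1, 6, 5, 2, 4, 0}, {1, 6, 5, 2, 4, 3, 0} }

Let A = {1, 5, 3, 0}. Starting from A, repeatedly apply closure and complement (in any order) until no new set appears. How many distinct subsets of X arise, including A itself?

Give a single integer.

8

X∖A={6, 2, 4}, int(X∖A)={6, 2}, hence cl(A)={1, 5, 4, 3, 0}
Orbit (k=closure, c=complement):
  1. A     = {1, 5, 3, 0}
  2. kA    = {1, 5, 4, 3, 0}
  3. cA    = {6, 2, 4}
  4. ckA   = {6, 2}
  5. kcA   = {6, 5, 2, 4, 3, 0}
  6. ckcA  = {1}
  7. kckcA = {1, 3}
  8. ckckcA = {6, 5, 2, 4, 0}
(closed under both — stop)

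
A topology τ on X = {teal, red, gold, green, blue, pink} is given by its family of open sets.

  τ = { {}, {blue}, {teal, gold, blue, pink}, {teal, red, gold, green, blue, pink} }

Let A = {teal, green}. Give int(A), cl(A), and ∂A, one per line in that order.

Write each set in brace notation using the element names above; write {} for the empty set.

int(A) = {}
cl(A)  = {teal, red, gold, green, pink}
∂A     = {teal, red, gold, green, pink}

open subsets of A: {}; so int(A) = {}
closure: X∖int(X∖A) = X∖{blue} = {teal, red, gold, green, pink}
∂A = {teal, red, gold, green, pink} minus {} = {teal, red, gold, green, pink}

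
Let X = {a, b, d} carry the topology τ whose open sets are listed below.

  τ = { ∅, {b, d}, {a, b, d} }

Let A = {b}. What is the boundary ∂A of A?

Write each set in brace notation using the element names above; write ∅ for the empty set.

U open, U⊆A: ∅. int(A) = ⋃ = ∅
X∖A={a, d}, int(X∖A)=∅, hence cl(A)={a, b, d}
∂A: remove int from cl → {a, b, d}

{a, b, d}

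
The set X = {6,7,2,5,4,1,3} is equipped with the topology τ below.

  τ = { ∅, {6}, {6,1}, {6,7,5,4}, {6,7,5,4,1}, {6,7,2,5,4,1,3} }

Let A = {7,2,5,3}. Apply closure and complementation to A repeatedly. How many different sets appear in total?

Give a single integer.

cl via duality: int({6,4,1}) = {6,1}, so X∖{6,1} = {7,2,5,4,3}
Write k for closure, c for complement:
  1. A     = {7,2,5,3}
  2. kA    = {7,2,5,4,3}
  3. cA    = {6,4,1}
  4. ckA   = {6,1}
  5. kcA   = {6,7,2,5,4,1,3}
  6. ckcA  = ∅
applying k or c yields no new set

6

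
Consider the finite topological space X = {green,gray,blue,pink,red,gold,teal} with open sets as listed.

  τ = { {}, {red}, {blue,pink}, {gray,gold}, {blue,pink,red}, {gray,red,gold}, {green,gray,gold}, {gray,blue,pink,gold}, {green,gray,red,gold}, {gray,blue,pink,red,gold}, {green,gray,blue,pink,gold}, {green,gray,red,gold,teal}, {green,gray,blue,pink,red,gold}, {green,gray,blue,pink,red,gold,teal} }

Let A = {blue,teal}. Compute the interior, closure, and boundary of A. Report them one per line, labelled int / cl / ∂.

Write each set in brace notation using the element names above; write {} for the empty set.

int(A) = {}
cl(A)  = {blue,pink,teal}
∂A     = {blue,pink,teal}

open subsets of A: {}; so int(A) = {}
closure: X∖int(X∖A) = X∖{green,gray,red,gold} = {blue,pink,teal}
∂A = {blue,pink,teal} minus {} = {blue,pink,teal}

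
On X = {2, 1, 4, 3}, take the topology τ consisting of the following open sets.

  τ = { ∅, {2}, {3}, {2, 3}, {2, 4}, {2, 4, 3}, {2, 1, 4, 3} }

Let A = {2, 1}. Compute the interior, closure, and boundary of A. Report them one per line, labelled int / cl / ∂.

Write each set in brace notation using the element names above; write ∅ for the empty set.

int(A) = {2}
cl(A)  = {2, 1, 4}
∂A     = {1, 4}

U open, U⊆A: ∅, {2}. int(A) = ⋃ = {2}
X∖A={4, 3}, int(X∖A)={3}, hence cl(A)={2, 1, 4}
∂A: remove int from cl → {1, 4}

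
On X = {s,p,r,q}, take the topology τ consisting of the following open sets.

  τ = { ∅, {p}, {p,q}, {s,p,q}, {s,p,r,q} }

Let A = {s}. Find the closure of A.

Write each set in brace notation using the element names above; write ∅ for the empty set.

X∖A={p,r,q}, int(X∖A)={p,q}, hence cl(A)={s,r}

{s,r}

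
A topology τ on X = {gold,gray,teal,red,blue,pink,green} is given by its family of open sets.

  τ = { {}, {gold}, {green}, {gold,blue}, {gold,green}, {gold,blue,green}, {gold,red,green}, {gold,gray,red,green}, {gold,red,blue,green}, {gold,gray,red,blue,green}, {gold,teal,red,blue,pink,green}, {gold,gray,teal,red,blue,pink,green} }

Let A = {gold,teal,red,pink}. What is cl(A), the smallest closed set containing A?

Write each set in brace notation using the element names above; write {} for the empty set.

complement {gray,blue,green}; its interior {green}; cl(A) = X∖{green} = {gold,gray,teal,red,blue,pink}

{gold,gray,teal,red,blue,pink}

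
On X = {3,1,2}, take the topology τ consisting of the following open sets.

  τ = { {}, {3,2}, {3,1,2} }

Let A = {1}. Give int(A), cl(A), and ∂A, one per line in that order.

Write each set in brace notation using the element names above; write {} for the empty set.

opens ⊆ A: {}; union → int = {}
complement {3,2}; its interior {3,2}; cl(A) = X∖{3,2} = {1}
boundary = {1} ∖ {} = {1}

int(A) = {}
cl(A)  = {1}
∂A     = {1}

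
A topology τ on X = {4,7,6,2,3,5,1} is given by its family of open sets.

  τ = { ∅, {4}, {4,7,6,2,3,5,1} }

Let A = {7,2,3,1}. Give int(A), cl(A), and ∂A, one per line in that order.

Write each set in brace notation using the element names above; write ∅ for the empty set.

U open, U⊆A: ∅. int(A) = ⋃ = ∅
X∖A={4,6,5}, int(X∖A)={4}, hence cl(A)={7,6,2,3,5,1}
∂A: remove int from cl → {7,6,2,3,5,1}

int(A) = ∅
cl(A)  = {7,6,2,3,5,1}
∂A     = {7,6,2,3,5,1}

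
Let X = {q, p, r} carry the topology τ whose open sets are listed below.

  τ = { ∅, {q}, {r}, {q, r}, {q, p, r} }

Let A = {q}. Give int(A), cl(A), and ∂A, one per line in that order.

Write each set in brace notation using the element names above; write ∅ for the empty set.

int(A) = {q}
cl(A)  = {q, p}
∂A     = {p}

opens ⊆ A: ∅, {q}; union → int = {q}
complement {p, r}; its interior {r}; cl(A) = X∖{r} = {q, p}
boundary = {q, p} ∖ {q} = {p}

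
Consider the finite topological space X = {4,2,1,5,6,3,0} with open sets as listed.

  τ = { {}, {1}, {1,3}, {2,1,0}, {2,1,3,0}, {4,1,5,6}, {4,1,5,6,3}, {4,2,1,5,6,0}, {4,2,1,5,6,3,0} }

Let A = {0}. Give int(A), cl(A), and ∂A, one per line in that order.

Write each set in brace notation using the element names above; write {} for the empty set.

interior: largest open inside A is {} (from {})
cl via duality: int({4,2,1,5,6,3}) = {4,1,5,6,3}, so X∖{4,1,5,6,3} = {2,0}
cl∖int = {2,0}

int(A) = {}
cl(A)  = {2,0}
∂A     = {2,0}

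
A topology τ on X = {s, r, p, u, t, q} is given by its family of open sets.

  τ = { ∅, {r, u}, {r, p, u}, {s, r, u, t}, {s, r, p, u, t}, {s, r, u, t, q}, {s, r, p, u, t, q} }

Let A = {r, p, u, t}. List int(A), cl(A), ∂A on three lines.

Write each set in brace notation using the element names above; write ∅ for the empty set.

U open, U⊆A: ∅, {r, u}, {r, p, u}. int(A) = ⋃ = {r, p, u}
X∖A={s, q}, int(X∖A)=∅, hence cl(A)={s, r, p, u, t, q}
∂A: remove int from cl → {s, t, q}

int(A) = {r, p, u}
cl(A)  = {s, r, p, u, t, q}
∂A     = {s, t, q}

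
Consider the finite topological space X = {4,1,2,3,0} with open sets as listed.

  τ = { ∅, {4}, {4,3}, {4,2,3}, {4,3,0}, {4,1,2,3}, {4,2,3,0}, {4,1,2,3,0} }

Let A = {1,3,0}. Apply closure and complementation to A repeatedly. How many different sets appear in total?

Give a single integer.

6

cl via duality: int({4,2}) = {4}, so X∖{4} = {1,2,3,0}
Write k for closure, c for complement:
  1. A     = {1,3,0}
  2. kA    = {1,2,3,0}
  3. cA    = {4,2}
  4. ckA   = {4}
  5. kcA   = {4,1,2,3,0}
  6. ckcA  = ∅
applying k or c yields no new set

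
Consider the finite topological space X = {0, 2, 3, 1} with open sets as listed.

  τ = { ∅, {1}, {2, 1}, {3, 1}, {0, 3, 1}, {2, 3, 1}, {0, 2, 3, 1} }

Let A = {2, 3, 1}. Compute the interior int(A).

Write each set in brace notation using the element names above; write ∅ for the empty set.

{2, 3, 1}

U open, U⊆A: ∅, {1}, {2, 1}, {3, 1}, {2, 3, 1}. int(A) = ⋃ = {2, 3, 1}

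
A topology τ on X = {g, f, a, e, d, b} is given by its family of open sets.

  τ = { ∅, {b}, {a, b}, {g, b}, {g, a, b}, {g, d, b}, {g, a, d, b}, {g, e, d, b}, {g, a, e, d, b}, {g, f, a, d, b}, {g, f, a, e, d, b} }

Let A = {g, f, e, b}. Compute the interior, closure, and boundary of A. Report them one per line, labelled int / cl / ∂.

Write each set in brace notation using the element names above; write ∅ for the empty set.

int(A) = {g, b}
cl(A)  = {g, f, a, e, d, b}
∂A     = {f, a, e, d}

U open, U⊆A: ∅, {b}, {g, b}. int(A) = ⋃ = {g, b}
X∖A={a, d}, int(X∖A)=∅, hence cl(A)={g, f, a, e, d, b}
∂A: remove int from cl → {f, a, e, d}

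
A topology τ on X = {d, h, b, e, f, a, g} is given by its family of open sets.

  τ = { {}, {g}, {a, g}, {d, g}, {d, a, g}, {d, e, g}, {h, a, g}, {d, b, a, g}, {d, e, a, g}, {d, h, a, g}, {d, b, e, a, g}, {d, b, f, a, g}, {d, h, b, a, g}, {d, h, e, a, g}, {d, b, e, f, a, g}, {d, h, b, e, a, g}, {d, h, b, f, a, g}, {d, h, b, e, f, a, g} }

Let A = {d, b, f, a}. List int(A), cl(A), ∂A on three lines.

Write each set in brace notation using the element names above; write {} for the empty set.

int(A) = {}
cl(A)  = {d, h, b, e, f, a}
∂A     = {d, h, b, e, f, a}

U open, U⊆A: {}. int(A) = ⋃ = {}
X∖A={h, e, g}, int(X∖A)={g}, hence cl(A)={d, h, b, e, f, a}
∂A: remove int from cl → {d, h, b, e, f, a}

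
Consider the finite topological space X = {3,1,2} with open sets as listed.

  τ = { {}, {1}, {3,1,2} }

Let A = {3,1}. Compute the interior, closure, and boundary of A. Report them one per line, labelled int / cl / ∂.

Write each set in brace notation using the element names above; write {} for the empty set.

int(A) = {1}
cl(A)  = {3,1,2}
∂A     = {3,2}

U open, U⊆A: {}, {1}. int(A) = ⋃ = {1}
X∖A={2}, int(X∖A)={}, hence cl(A)={3,1,2}
∂A: remove int from cl → {3,2}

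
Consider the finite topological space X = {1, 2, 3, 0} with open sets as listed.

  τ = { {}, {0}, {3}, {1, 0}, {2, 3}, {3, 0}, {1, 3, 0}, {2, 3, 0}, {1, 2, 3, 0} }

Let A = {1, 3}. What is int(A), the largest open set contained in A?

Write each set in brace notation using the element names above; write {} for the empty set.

open subsets of A: {}, {3}; so int(A) = {3}

{3}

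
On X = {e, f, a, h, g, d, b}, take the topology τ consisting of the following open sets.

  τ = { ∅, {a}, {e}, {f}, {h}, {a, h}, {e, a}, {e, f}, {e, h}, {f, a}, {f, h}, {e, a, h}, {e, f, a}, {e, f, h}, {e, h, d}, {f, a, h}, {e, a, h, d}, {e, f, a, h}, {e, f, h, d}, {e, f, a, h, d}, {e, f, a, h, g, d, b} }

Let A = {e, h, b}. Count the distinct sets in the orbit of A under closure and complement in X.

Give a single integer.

closure: X∖int(X∖A) = X∖{f, a} = {e, h, g, d, b}
Let k=closure and c=complement:
  1. A     = {e, h, b}
  2. kA    = {e, h, g, d, b}
  3. cA    = {f, a, g, d}
  4. ckA   = {f, a}
  5. kcA   = {f, a, g, d, b}
  6. kckA  = {f, a, g, b}
  7. ckcA  = {e, h}
  8. ckckA = {e, h, d}
— saturated at 8

8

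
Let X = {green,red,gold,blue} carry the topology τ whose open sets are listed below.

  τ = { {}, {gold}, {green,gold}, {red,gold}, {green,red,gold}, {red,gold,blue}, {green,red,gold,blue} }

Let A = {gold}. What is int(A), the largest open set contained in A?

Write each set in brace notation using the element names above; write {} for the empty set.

open subsets of A: {}, {gold}; so int(A) = {gold}

{gold}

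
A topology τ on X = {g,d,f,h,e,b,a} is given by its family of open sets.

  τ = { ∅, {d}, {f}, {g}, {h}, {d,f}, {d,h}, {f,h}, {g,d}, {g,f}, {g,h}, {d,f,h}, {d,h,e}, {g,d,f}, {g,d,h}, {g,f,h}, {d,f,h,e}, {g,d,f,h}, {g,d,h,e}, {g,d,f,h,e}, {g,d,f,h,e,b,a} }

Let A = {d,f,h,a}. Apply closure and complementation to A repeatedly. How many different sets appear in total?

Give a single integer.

8

closure: X∖int(X∖A) = X∖{g} = {d,f,h,e,b,a}
Let k=closure and c=complement:
  1. A     = {d,f,h,a}
  2. kA    = {d,f,h,e,b,a}
  3. cA    = {g,e,b}
  4. ckA   = {g}
  5. kcA   = {g,e,b,a}
  6. kckA  = {g,b,a}
  7. ckcA  = {d,f,h}
  8. ckckA = {d,f,h,e}
— saturated at 8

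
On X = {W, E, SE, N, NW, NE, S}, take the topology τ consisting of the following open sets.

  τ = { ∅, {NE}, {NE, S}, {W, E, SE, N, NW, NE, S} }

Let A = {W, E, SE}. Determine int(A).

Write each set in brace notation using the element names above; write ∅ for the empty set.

open subsets of A: ∅; so int(A) = ∅

∅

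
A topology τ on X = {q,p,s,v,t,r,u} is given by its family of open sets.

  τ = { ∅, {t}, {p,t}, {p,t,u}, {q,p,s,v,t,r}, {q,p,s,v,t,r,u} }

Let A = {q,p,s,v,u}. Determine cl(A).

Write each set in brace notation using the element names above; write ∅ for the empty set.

cl via duality: int({t,r}) = {t}, so X∖{t} = {q,p,s,v,r,u}

{q,p,s,v,r,u}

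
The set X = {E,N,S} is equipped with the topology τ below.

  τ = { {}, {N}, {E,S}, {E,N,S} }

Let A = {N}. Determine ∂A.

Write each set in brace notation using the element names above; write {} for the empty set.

{}

open subsets of A: {}, {N}; so int(A) = {N}
closure: X∖int(X∖A) = X∖{E,S} = {N}
∂A = {N} minus {N} = {}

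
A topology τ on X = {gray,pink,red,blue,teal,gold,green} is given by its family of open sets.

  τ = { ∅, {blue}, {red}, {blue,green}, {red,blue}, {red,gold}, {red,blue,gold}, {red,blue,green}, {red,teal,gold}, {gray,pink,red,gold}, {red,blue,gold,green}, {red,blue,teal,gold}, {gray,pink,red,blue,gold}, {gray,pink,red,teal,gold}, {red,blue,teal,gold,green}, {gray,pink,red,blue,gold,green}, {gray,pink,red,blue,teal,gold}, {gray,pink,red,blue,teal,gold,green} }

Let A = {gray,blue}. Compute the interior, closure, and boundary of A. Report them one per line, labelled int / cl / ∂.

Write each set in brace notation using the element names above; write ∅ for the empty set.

open subsets of A: ∅, {blue}; so int(A) = {blue}
closure: X∖int(X∖A) = X∖{red,teal,gold} = {gray,pink,blue,green}
∂A = {gray,pink,blue,green} minus {blue} = {gray,pink,green}

int(A) = {blue}
cl(A)  = {gray,pink,blue,green}
∂A     = {gray,pink,green}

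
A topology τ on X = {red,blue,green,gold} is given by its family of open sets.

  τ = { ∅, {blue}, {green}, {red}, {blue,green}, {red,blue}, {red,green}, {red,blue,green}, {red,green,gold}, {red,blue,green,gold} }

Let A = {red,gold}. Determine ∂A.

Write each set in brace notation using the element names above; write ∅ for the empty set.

interior: largest open inside A is {red} (from ∅, {red})
cl via duality: int({blue,green}) = {blue,green}, so X∖{blue,green} = {red,gold}
cl∖int = {gold}

{gold}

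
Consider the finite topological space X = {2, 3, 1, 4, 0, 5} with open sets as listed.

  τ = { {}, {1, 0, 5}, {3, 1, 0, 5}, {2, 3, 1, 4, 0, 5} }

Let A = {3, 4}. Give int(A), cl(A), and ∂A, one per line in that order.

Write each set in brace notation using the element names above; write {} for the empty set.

opens ⊆ A: {}; union → int = {}
complement {2, 1, 0, 5}; its interior {1, 0, 5}; cl(A) = X∖{1, 0, 5} = {2, 3, 4}
boundary = {2, 3, 4} ∖ {} = {2, 3, 4}

int(A) = {}
cl(A)  = {2, 3, 4}
∂A     = {2, 3, 4}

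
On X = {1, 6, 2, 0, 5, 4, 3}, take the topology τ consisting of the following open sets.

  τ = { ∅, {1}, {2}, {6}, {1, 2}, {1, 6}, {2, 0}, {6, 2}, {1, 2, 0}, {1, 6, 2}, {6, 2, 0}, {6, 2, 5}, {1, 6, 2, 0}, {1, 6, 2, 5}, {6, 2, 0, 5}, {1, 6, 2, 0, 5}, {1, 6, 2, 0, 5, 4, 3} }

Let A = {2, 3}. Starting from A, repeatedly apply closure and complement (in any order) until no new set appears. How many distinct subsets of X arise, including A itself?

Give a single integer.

complement {1, 6, 0, 5, 4}; its interior {1, 6}; cl(A) = X∖{1, 6} = {2, 0, 5, 4, 3}
With k = closure, c = complement:
  1. A     = {2, 3}
  2. kA    = {2, 0, 5, 4, 3}
  3. cA    = {1, 6, 0, 5, 4}
  4. ckA   = {1, 6}
  5. kcA   = {1, 6, 0, 5, 4, 3}
  6. kckA  = {1, 6, 5, 4, 3}
  7. ckcA  = {2}
  8. ckckA = {2, 0}
k, c of each give nothing new

8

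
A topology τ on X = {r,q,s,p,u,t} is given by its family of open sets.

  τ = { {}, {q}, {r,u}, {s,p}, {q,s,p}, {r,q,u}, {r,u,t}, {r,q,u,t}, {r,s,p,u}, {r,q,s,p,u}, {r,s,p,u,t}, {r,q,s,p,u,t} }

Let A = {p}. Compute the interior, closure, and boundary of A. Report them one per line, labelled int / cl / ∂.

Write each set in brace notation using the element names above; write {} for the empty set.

int(A) = {}
cl(A)  = {s,p}
∂A     = {s,p}

U open, U⊆A: {}. int(A) = ⋃ = {}
X∖A={r,q,s,u,t}, int(X∖A)={r,q,u,t}, hence cl(A)={s,p}
∂A: remove int from cl → {s,p}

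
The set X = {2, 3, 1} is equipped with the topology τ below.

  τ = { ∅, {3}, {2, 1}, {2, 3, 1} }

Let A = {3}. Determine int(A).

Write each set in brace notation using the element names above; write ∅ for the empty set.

{3}

U open, U⊆A: ∅, {3}. int(A) = ⋃ = {3}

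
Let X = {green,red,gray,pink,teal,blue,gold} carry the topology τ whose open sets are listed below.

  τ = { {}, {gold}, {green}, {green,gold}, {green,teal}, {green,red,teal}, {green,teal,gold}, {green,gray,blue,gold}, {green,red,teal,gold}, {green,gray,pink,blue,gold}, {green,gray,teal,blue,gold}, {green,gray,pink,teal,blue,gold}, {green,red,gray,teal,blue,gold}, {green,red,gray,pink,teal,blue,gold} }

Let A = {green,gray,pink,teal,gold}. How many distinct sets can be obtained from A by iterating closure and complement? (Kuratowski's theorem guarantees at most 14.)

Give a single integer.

6

closure: X∖int(X∖A) = X∖{} = {green,red,gray,pink,teal,blue,gold}
Let k=closure and c=complement:
  1. A     = {green,gray,pink,teal,gold}
  2. kA    = {green,red,gray,pink,teal,blue,gold}
  3. cA    = {red,blue}
  4. ckA   = {}
  5. kcA   = {red,gray,pink,blue}
  6. ckcA  = {green,teal,gold}
— saturated at 6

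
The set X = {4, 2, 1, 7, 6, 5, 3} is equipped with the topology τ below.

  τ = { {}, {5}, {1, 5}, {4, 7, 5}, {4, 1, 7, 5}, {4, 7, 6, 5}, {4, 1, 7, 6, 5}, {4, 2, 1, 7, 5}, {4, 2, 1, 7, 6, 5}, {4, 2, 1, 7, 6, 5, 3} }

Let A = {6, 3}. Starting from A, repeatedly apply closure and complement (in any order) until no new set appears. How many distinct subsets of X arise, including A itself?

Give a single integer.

closure: X∖int(X∖A) = X∖{4, 2, 1, 7, 5} = {6, 3}
Let k=closure and c=complement:
  1. A     = {6, 3}
  2. cA    = {4, 2, 1, 7, 5}
  3. kcA   = {4, 2, 1, 7, 6, 5, 3}
  4. ckcA  = {}
— saturated at 4

4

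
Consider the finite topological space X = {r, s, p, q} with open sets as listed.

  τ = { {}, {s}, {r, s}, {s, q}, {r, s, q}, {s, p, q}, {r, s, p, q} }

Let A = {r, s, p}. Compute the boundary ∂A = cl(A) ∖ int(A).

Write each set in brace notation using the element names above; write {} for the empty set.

interior: largest open inside A is {r, s} (from {}, {s}, {r, s})
cl via duality: int({q}) = {}, so X∖{} = {r, s, p, q}
cl∖int = {p, q}

{p, q}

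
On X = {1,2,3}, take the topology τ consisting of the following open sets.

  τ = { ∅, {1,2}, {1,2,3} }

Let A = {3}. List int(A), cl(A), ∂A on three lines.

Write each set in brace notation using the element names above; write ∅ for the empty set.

int(A) = ∅
cl(A)  = {3}
∂A     = {3}

interior: largest open inside A is ∅ (from ∅)
cl via duality: int({1,2}) = {1,2}, so X∖{1,2} = {3}
cl∖int = {3}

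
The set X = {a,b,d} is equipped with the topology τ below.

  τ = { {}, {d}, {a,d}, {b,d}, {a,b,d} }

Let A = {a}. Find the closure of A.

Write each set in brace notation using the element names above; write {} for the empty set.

{a}

X∖A={b,d}, int(X∖A)={b,d}, hence cl(A)={a}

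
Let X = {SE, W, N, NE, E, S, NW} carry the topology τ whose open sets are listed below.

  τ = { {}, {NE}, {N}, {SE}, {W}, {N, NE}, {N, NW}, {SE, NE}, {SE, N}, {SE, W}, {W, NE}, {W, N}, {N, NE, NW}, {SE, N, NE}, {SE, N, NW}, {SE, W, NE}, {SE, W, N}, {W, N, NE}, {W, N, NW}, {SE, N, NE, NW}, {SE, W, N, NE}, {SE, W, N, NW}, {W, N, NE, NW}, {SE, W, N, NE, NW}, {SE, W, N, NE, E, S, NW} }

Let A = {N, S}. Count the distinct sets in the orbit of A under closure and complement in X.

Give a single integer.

8

cl via duality: int({SE, W, NE, E, NW}) = {SE, W, NE}, so X∖{SE, W, NE} = {N, E, S, NW}
Write k for closure, c for complement:
  1. A     = {N, S}
  2. kA    = {N, E, S, NW}
  3. cA    = {SE, W, NE, E, NW}
  4. ckA   = {SE, W, NE}
  5. kcA   = {SE, W, NE, E, S, NW}
  6. kckA  = {SE, W, NE, E, S}
  7. ckcA  = {N}
  8. ckckA = {N, NW}
applying k or c yields no new set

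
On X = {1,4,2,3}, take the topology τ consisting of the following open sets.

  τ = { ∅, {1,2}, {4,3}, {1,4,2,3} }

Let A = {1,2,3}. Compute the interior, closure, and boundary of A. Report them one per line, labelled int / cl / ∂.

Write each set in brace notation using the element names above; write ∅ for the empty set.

int(A) = {1,2}
cl(A)  = {1,4,2,3}
∂A     = {4,3}

U open, U⊆A: ∅, {1,2}. int(A) = ⋃ = {1,2}
X∖A={4}, int(X∖A)=∅, hence cl(A)={1,4,2,3}
∂A: remove int from cl → {4,3}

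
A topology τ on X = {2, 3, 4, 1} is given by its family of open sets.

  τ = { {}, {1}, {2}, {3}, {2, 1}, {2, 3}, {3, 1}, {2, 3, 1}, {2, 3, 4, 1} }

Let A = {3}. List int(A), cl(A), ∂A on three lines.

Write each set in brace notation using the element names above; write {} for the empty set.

int(A) = {3}
cl(A)  = {3, 4}
∂A     = {4}

U open, U⊆A: {}, {3}. int(A) = ⋃ = {3}
X∖A={2, 4, 1}, int(X∖A)={2, 1}, hence cl(A)={3, 4}
∂A: remove int from cl → {4}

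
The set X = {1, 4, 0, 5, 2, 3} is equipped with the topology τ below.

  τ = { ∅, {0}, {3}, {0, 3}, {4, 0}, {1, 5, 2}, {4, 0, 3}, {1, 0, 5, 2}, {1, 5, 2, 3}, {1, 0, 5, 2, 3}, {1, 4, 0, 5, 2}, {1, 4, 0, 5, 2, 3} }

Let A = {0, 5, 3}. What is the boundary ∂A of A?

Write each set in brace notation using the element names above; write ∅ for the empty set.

{1, 4, 5, 2}

open subsets of A: ∅, {0}, {3}, {0, 3}; so int(A) = {0, 3}
closure: X∖int(X∖A) = X∖∅ = {1, 4, 0, 5, 2, 3}
∂A = {1, 4, 0, 5, 2, 3} minus {0, 3} = {1, 4, 5, 2}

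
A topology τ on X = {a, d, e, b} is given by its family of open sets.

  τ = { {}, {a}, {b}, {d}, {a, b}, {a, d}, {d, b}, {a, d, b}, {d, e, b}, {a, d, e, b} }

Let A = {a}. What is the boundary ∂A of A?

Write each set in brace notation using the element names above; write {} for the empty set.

open subsets of A: {}, {a}; so int(A) = {a}
closure: X∖int(X∖A) = X∖{d, e, b} = {a}
∂A = {a} minus {a} = {}

{}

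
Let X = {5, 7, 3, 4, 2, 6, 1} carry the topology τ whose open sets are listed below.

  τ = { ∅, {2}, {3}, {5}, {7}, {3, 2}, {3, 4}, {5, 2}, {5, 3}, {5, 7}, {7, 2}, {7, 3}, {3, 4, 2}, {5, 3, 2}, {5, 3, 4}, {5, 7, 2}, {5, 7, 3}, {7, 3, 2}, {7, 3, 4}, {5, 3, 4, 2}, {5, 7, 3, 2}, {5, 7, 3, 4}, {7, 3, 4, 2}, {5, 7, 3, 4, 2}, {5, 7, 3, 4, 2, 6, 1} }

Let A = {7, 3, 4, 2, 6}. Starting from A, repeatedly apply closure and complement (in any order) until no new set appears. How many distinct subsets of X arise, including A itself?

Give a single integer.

6

cl via duality: int({5, 1}) = {5}, so X∖{5} = {7, 3, 4, 2, 6, 1}
Write k for closure, c for complement:
  1. A     = {7, 3, 4, 2, 6}
  2. kA    = {7, 3, 4, 2, 6, 1}
  3. cA    = {5, 1}
  4. ckA   = {5}
  5. kcA   = {5, 6, 1}
  6. ckcA  = {7, 3, 4, 2}
applying k or c yields no new set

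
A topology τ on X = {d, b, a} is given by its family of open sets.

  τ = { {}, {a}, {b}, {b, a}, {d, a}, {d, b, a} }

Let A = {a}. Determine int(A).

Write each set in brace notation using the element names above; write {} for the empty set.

{a}

opens ⊆ A: {}, {a}; union → int = {a}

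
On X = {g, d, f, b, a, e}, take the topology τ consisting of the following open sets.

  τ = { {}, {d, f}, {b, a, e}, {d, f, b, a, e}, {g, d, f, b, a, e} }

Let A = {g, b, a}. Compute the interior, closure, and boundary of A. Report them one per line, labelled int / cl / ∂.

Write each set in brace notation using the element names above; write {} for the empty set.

interior: largest open inside A is {} (from {})
cl via duality: int({d, f, e}) = {d, f}, so X∖{d, f} = {g, b, a, e}
cl∖int = {g, b, a, e}

int(A) = {}
cl(A)  = {g, b, a, e}
∂A     = {g, b, a, e}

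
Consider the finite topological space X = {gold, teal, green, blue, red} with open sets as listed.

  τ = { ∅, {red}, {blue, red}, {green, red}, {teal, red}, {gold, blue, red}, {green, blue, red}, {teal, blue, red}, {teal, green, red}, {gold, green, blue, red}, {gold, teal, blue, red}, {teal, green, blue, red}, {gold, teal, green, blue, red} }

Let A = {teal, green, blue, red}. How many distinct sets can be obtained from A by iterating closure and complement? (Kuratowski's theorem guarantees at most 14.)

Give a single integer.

cl via duality: int({gold}) = ∅, so X∖∅ = {gold, teal, green, blue, red}
Write k for closure, c for complement:
  1. A     = {teal, green, blue, red}
  2. kA    = {gold, teal, green, blue, red}
  3. cA    = {gold}
  4. ckA   = ∅
applying k or c yields no new set

4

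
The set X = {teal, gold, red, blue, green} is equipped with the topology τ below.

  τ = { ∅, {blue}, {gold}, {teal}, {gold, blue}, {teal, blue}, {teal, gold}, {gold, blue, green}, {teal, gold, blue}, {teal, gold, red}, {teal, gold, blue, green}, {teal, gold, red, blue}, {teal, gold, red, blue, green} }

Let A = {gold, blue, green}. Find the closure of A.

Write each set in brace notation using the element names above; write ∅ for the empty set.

complement {teal, red}; its interior {teal}; cl(A) = X∖{teal} = {gold, red, blue, green}

{gold, red, blue, green}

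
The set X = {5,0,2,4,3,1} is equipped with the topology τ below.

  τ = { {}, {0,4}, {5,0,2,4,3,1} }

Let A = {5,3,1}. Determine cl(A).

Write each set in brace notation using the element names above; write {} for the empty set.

{5,2,3,1}

X∖A={0,2,4}, int(X∖A)={0,4}, hence cl(A)={5,2,3,1}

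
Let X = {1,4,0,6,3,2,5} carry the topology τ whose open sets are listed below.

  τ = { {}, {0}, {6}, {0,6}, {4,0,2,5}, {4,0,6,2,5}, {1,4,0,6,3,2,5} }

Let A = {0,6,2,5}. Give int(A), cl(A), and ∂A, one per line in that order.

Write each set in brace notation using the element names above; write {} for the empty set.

int(A) = {0,6}
cl(A)  = {1,4,0,6,3,2,5}
∂A     = {1,4,3,2,5}

opens ⊆ A: {}, {6}, {0}, {0,6}; union → int = {0,6}
complement {1,4,3}; its interior {}; cl(A) = X∖{} = {1,4,0,6,3,2,5}
boundary = {1,4,0,6,3,2,5} ∖ {0,6} = {1,4,3,2,5}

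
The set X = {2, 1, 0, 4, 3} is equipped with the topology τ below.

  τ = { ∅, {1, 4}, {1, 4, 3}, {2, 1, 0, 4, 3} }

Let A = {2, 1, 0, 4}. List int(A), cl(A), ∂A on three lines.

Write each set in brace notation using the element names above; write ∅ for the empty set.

int(A) = {1, 4}
cl(A)  = {2, 1, 0, 4, 3}
∂A     = {2, 0, 3}

U open, U⊆A: ∅, {1, 4}. int(A) = ⋃ = {1, 4}
X∖A={3}, int(X∖A)=∅, hence cl(A)={2, 1, 0, 4, 3}
∂A: remove int from cl → {2, 0, 3}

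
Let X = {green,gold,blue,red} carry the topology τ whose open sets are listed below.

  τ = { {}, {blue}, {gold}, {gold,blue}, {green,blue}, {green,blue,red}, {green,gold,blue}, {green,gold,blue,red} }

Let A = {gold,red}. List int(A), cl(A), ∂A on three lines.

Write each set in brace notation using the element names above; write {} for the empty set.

int(A) = {gold}
cl(A)  = {gold,red}
∂A     = {red}

U open, U⊆A: {}, {gold}. int(A) = ⋃ = {gold}
X∖A={green,blue}, int(X∖A)={green,blue}, hence cl(A)={gold,red}
∂A: remove int from cl → {red}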